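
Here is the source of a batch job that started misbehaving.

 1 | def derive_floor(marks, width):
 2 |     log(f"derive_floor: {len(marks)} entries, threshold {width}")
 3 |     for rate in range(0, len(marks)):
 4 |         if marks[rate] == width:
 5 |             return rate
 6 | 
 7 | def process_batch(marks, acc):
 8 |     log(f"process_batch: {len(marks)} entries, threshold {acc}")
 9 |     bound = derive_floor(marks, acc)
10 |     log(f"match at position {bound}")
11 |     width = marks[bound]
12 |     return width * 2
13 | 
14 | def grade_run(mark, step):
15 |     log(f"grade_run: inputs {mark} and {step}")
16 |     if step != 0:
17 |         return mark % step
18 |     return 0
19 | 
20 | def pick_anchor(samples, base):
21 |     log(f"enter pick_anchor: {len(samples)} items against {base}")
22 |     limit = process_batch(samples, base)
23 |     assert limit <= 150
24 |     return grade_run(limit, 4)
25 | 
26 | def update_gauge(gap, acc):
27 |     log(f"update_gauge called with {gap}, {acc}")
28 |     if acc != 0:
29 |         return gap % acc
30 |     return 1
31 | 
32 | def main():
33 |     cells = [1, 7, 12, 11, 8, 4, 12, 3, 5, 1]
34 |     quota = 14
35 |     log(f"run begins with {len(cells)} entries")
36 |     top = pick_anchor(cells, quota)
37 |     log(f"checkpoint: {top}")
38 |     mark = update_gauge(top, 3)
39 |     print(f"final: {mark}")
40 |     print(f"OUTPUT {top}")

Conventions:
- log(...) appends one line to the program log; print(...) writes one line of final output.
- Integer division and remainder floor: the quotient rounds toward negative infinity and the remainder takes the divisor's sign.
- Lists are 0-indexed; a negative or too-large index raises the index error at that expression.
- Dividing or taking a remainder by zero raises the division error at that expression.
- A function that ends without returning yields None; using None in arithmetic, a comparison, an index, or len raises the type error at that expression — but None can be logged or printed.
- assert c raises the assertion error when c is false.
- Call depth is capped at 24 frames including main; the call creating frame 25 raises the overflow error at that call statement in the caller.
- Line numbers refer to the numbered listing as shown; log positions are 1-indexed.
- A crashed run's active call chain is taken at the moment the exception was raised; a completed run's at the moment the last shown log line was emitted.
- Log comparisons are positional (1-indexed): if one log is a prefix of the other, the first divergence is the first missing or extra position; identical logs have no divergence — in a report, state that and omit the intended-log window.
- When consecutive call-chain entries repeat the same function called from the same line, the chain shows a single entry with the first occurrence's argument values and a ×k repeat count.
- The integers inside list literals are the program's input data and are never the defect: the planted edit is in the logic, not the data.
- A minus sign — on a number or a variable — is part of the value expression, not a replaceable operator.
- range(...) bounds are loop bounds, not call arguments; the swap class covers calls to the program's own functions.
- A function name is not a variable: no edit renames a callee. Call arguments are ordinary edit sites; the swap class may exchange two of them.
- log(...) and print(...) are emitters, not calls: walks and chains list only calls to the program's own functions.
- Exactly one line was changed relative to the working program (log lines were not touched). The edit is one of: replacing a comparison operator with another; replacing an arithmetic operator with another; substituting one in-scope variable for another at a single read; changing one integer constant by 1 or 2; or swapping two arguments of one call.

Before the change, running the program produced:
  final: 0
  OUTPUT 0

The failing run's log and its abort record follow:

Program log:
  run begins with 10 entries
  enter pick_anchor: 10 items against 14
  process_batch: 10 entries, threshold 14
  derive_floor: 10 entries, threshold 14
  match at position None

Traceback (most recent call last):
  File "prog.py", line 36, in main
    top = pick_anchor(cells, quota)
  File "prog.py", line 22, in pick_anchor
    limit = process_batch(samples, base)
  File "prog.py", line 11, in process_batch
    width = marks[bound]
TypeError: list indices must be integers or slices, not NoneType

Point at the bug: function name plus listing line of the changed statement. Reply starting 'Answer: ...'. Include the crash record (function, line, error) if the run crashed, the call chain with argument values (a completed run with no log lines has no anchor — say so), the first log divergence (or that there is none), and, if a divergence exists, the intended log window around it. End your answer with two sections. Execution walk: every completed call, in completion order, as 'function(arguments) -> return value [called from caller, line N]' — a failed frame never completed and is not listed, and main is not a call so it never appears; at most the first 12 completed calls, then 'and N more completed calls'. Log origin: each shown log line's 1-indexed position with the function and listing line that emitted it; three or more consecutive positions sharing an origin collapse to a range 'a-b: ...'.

Answer: the defect is in main at line 34.
Key observation: Position 2 is the first bad log line: 'enter pick_anchor: 10 items against 14' should read 'enter pick_anchor: 10 items against 12'.
Crash: process_batch, line 11, TypeError.
Call chain: main -> pick_anchor([1, 7, 12, 11, 8, 4, 12, 3, 5, 1], 14) (called at line 36) -> process_batch([1, 7, 12, 11, 8, 4, 12, 3, 5, 1], 14) (called at line 22).
First divergence: position 2 — the shown line 'enter pick_anchor: 10 items against 14' should read 'enter pick_anchor: 10 items against 12'.
Intended log window:
  1: run begins with 10 entries
  2: enter pick_anchor: 10 items against 12
  3: process_batch: 10 entries, threshold 12
Execution walk:
  derive_floor([1, 7, 12, 11, 8, 4, 12, 3, 5, 1], 14) -> None  [called from process_batch, line 9]
Log line origins:
  1 — main, line 35
  2 — pick_anchor, line 21
  3 — process_batch, line 8
  4 — derive_floor, line 2
  5 — process_batch, line 10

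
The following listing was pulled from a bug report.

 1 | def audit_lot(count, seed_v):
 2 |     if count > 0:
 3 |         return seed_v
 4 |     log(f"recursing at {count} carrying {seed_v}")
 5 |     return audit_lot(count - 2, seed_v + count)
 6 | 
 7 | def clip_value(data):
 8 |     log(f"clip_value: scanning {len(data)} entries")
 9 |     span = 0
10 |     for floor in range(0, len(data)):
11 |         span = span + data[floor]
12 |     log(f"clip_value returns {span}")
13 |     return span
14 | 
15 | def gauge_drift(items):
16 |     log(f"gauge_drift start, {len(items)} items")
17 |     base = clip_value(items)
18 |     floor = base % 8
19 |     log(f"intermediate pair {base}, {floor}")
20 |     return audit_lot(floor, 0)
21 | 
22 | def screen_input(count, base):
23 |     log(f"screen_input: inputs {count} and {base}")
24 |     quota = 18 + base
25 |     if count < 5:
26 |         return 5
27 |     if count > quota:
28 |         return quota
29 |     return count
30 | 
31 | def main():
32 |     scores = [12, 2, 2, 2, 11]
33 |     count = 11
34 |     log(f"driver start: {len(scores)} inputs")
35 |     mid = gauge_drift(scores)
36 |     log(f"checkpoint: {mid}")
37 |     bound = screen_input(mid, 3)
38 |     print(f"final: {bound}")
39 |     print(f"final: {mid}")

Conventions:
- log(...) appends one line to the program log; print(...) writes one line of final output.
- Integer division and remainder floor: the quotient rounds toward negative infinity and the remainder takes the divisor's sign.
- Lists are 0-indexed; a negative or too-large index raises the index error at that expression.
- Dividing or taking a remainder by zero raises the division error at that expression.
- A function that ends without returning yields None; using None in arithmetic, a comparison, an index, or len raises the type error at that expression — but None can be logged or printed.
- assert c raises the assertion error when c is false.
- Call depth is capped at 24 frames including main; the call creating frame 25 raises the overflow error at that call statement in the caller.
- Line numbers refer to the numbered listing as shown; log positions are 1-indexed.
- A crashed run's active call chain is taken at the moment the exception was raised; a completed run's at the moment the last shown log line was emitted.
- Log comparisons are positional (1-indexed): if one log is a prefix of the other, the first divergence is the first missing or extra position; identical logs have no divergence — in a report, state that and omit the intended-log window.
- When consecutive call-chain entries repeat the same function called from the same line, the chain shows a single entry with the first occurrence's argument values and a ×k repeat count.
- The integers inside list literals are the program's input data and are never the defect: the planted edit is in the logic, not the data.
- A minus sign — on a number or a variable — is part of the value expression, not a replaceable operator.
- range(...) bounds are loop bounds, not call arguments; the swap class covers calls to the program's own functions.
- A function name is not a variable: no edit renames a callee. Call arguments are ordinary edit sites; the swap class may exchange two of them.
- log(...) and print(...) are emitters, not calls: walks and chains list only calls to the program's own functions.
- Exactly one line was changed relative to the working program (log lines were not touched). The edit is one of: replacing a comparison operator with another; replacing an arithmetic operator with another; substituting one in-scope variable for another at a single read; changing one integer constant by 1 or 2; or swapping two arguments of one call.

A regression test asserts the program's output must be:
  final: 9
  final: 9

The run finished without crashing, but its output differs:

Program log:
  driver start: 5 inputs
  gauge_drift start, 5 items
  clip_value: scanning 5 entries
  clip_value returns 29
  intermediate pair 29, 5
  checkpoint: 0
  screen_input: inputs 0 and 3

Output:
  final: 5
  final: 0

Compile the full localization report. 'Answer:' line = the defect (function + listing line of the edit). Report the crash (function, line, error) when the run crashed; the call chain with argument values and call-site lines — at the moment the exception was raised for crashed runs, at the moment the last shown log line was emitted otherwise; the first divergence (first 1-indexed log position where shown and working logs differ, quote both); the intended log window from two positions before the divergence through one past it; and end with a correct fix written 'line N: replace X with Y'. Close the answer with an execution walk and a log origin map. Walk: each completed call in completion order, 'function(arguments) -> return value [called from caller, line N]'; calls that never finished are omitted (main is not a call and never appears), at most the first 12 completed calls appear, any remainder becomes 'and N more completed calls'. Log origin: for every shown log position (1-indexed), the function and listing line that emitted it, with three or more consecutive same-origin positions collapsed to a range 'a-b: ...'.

Answer: the defect is in audit_lot at line 2.
The tell: At log position 6 the runs split — shown 'checkpoint: 0', but the working version logs 'recursing at 5 carrying 0'.
Call chain: main -> screen_input(0, 3) (called at line 37).
First divergence: at position 6 the run shows 'checkpoint: 0' where the working version logs 'recursing at 5 carrying 0'.
Intended log window:
  4: clip_value returns 29
  5: intermediate pair 29, 5
  6: recursing at 5 carrying 0
  7: recursing at 3 carrying 5
Execution walk:
  clip_value([12, 2, 2, 2, 11]) -> 29  [called from gauge_drift, line 17]
  audit_lot(5, 0) -> 0  [called from gauge_drift, line 20]
  gauge_drift([12, 2, 2, 2, 11]) -> 0  [called from main, line 35]
  screen_input(0, 3) -> 5  [called from main, line 37]
Log line origins:
  1 — main, line 34
  2 — gauge_drift, line 16
  3 — clip_value, line 8
  4 — clip_value, line 12
  5 — gauge_drift, line 19
  6 — main, line 36
  7 — screen_input, line 23
A correct fix: line 2: replace `>` with `<=`.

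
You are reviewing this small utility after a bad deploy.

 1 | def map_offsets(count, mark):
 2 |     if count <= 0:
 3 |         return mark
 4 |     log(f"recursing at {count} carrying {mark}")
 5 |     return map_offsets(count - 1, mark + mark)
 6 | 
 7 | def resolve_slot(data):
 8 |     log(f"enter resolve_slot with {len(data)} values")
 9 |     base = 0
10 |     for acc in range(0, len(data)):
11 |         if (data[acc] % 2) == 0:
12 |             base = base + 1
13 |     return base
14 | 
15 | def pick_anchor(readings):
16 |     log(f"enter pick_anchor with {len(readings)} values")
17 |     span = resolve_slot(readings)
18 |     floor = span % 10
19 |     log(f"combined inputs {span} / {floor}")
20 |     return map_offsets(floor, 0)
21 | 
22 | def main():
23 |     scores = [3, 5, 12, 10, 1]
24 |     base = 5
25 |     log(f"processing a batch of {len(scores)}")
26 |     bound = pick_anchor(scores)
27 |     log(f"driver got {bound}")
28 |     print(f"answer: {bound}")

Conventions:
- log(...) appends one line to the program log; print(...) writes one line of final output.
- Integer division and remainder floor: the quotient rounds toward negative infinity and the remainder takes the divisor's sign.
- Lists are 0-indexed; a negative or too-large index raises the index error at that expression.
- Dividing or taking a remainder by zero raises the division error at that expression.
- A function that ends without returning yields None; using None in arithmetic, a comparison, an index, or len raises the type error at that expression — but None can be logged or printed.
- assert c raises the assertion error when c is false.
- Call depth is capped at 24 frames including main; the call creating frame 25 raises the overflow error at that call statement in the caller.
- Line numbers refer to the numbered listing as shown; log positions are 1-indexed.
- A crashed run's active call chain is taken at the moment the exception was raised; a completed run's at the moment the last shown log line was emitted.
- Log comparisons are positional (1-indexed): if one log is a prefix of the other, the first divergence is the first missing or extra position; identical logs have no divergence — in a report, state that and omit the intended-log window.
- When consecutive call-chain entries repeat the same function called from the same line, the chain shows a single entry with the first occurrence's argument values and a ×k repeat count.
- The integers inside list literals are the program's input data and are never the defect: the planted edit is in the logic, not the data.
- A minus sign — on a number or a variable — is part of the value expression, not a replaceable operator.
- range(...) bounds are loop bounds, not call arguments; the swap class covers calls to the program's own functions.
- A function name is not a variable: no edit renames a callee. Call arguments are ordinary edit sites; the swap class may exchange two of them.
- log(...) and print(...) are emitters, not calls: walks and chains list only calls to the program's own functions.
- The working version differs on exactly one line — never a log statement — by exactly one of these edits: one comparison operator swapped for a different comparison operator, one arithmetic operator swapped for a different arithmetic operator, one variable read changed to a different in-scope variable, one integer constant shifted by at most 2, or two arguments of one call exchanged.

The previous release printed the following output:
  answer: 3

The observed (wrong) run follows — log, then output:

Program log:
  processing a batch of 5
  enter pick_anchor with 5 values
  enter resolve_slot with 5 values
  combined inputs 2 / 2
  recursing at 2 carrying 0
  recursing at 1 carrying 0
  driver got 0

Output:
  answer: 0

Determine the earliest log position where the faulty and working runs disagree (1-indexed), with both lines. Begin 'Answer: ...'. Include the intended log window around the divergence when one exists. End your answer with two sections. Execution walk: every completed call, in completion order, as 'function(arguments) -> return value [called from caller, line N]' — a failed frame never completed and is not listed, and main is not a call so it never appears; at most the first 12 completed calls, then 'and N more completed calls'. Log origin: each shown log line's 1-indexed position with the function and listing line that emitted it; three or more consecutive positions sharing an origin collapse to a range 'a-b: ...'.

Answer: position 6 — shown 'recursing at 1 carrying 0', intended 'recursing at 1 carrying 2'.
Intended log window:
  4: combined inputs 2 / 2
  5: recursing at 2 carrying 0
  6: recursing at 1 carrying 2
  7: driver got 3
Execution walk:
  resolve_slot([3, 5, 12, 10, 1]) -> 2  [called from pick_anchor, line 17]
  map_offsets(0, 0) -> 0  [called from map_offsets, line 5]
  map_offsets(1, 0) -> 0  [called from map_offsets, line 5]
  map_offsets(2, 0) -> 0  [called from pick_anchor, line 20]
  pick_anchor([3, 5, 12, 10, 1]) -> 0  [called from main, line 26]
Log origins:
  1: from main, line 25
  2: from pick_anchor, line 16
  3: from resolve_slot, line 8
  4: from pick_anchor, line 19
  5: from map_offsets, line 4
  6: from map_offsets, line 4
  7: from main, line 27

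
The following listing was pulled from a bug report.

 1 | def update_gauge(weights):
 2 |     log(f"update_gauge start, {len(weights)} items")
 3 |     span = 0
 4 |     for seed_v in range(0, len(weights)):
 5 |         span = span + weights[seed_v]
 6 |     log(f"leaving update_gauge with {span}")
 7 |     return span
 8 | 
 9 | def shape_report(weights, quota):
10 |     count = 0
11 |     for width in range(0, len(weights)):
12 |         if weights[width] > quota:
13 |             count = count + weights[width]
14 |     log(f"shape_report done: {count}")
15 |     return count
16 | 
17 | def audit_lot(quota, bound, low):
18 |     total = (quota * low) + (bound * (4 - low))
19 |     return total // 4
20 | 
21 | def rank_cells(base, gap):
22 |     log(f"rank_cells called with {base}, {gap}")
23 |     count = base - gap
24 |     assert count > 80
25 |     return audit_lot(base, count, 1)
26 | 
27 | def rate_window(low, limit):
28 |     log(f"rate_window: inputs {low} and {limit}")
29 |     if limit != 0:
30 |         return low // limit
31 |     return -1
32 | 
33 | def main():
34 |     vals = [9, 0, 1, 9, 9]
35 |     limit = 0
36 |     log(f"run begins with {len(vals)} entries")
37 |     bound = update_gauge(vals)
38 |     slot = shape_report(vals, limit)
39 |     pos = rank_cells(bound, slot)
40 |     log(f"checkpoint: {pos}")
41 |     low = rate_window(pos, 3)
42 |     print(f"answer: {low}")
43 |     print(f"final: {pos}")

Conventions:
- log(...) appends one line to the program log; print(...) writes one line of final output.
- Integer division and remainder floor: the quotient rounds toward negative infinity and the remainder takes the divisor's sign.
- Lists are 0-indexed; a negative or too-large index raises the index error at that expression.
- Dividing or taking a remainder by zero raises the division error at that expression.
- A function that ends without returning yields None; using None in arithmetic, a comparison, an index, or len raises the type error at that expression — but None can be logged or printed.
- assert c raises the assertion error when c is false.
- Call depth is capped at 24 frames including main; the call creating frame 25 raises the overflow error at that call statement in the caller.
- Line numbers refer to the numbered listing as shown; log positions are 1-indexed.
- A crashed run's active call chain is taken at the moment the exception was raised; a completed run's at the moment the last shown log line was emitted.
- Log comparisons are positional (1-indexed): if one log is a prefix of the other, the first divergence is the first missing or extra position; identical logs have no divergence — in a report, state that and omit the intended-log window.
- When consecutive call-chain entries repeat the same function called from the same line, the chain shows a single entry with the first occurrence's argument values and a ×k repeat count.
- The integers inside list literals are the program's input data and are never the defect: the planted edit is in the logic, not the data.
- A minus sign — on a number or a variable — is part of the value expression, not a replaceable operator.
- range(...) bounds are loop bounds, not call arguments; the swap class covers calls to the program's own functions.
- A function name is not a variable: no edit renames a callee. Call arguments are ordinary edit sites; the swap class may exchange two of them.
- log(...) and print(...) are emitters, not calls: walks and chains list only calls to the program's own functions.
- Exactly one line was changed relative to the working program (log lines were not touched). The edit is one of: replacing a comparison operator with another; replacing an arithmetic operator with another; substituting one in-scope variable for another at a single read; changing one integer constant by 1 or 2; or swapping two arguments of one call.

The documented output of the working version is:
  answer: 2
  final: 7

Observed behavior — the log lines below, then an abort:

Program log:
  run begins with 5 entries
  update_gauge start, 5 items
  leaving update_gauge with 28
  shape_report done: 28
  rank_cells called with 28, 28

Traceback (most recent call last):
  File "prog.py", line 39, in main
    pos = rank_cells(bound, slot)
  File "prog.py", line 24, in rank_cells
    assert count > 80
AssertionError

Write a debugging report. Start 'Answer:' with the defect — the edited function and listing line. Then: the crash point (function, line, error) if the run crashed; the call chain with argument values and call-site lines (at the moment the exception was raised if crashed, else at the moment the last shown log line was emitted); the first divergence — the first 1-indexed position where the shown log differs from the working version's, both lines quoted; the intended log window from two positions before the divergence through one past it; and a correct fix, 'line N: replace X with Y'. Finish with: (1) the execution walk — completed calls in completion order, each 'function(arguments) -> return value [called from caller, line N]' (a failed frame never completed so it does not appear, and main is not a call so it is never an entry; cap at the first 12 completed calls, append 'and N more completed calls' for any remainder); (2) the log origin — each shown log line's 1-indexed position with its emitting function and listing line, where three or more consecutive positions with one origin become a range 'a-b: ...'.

Answer: the defect is in rank_cells at line 24.
Key fact: The shown log is a 5-line prefix of the intended one, whose next entry is 'checkpoint: 7'.
Crash: rank_cells, line 24, AssertionError.
Call chain: main -> rank_cells(28, 28) (called at line 39).
First divergence: position 6 — the faulty run's log ends after 5 lines; the working version continues with 'checkpoint: 7'.
Intended log window:
  4: shape_report done: 28
  5: rank_cells called with 28, 28
  6: checkpoint: 7
  7: rate_window: inputs 7 and 3
Execution walk:
  update_gauge([9, 0, 1, 9, 9]) -> 28  [called from main, line 37]
  shape_report([9, 0, 1, 9, 9], 0) -> 28  [called from main, line 38]
Origin of each log line:
  1: emitted by main (line 36)
  2: emitted by update_gauge (line 2)
  3: emitted by update_gauge (line 6)
  4: emitted by shape_report (line 14)
  5: emitted by rank_cells (line 22)
A correct fix: line 24: replace `>` with `<=`.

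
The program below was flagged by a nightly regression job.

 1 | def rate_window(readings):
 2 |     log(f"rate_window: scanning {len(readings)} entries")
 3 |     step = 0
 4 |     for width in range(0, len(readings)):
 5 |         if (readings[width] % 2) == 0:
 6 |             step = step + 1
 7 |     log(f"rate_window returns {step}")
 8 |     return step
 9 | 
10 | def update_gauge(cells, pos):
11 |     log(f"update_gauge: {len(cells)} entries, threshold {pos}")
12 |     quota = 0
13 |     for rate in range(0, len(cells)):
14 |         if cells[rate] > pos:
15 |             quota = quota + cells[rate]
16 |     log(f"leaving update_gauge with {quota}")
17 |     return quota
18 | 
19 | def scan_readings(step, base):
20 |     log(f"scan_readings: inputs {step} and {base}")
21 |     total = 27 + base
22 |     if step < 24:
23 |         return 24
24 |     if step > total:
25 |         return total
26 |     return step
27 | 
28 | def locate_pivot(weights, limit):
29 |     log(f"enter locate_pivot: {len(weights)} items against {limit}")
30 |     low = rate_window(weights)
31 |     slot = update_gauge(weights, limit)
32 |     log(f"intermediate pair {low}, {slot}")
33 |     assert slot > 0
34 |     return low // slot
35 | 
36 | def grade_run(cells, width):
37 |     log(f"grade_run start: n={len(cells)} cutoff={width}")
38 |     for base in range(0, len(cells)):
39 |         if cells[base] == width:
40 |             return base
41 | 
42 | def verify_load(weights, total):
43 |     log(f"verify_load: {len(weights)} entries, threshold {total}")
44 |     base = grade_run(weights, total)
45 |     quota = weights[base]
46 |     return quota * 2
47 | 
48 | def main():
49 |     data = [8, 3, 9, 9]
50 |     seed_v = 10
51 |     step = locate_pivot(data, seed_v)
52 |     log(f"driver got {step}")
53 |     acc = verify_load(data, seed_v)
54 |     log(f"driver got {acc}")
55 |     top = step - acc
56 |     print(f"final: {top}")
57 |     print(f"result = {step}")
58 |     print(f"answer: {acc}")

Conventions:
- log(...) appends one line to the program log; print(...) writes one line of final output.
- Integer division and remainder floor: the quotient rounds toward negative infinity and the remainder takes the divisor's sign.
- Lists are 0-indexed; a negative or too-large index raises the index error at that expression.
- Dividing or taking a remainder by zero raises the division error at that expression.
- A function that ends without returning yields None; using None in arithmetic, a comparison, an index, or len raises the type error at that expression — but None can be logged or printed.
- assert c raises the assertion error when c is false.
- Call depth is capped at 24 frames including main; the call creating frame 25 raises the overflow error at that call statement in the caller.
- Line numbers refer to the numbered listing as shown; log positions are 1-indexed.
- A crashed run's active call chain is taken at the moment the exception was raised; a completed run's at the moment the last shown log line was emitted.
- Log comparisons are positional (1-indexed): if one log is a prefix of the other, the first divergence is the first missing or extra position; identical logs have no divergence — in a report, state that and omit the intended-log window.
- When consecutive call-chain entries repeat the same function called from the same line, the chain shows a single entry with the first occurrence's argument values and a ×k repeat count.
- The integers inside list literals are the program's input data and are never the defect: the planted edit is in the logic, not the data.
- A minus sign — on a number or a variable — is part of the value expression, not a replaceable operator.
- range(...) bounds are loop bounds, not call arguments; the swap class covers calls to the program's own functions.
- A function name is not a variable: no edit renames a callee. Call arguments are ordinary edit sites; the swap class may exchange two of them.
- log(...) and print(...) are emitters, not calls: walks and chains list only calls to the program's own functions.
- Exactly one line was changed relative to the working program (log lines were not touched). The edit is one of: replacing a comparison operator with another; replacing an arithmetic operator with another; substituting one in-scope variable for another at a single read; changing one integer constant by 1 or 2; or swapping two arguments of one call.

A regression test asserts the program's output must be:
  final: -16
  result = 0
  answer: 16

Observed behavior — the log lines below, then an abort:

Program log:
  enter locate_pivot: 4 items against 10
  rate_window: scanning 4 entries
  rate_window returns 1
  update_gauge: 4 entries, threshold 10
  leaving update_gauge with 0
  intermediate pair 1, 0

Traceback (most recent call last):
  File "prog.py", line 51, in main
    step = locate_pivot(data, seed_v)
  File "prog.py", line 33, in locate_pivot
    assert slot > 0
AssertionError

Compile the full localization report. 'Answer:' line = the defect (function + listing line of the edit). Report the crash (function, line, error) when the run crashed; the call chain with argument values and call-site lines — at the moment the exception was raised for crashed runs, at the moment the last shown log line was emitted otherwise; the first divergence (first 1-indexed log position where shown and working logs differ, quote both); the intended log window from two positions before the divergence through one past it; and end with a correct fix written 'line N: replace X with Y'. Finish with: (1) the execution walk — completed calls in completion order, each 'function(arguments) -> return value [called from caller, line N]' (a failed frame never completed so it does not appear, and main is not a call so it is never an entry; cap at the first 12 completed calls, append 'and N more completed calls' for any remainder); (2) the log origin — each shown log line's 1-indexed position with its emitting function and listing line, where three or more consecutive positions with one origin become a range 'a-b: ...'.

Answer: the defect is in main at line 50.
Key observation: Position 1 is the first bad log line: 'enter locate_pivot: 4 items against 10' should read 'enter locate_pivot: 4 items against 8'.
Crash: locate_pivot, line 33, AssertionError.
Call chain: main -> locate_pivot([8, 3, 9, 9], 10) (called at line 51).
First divergence: position 1 — shown 'enter locate_pivot: 4 items against 10', intended 'enter locate_pivot: 4 items against 8'.
Intended log window:
  1: enter locate_pivot: 4 items against 8
  2: rate_window: scanning 4 entries
Execution walk:
  rate_window([8, 3, 9, 9]) -> 1  [called from locate_pivot, line 30]
  update_gauge([8, 3, 9, 9], 10) -> 0  [called from locate_pivot, line 31]
Log origins:
  1: logged in locate_pivot at line 29
  2: logged in rate_window at line 2
  3: logged in rate_window at line 7
  4: logged in update_gauge at line 11
  5: logged in update_gauge at line 16
  6: logged in locate_pivot at line 32
A correct fix: line 50: replace `10` with `8`.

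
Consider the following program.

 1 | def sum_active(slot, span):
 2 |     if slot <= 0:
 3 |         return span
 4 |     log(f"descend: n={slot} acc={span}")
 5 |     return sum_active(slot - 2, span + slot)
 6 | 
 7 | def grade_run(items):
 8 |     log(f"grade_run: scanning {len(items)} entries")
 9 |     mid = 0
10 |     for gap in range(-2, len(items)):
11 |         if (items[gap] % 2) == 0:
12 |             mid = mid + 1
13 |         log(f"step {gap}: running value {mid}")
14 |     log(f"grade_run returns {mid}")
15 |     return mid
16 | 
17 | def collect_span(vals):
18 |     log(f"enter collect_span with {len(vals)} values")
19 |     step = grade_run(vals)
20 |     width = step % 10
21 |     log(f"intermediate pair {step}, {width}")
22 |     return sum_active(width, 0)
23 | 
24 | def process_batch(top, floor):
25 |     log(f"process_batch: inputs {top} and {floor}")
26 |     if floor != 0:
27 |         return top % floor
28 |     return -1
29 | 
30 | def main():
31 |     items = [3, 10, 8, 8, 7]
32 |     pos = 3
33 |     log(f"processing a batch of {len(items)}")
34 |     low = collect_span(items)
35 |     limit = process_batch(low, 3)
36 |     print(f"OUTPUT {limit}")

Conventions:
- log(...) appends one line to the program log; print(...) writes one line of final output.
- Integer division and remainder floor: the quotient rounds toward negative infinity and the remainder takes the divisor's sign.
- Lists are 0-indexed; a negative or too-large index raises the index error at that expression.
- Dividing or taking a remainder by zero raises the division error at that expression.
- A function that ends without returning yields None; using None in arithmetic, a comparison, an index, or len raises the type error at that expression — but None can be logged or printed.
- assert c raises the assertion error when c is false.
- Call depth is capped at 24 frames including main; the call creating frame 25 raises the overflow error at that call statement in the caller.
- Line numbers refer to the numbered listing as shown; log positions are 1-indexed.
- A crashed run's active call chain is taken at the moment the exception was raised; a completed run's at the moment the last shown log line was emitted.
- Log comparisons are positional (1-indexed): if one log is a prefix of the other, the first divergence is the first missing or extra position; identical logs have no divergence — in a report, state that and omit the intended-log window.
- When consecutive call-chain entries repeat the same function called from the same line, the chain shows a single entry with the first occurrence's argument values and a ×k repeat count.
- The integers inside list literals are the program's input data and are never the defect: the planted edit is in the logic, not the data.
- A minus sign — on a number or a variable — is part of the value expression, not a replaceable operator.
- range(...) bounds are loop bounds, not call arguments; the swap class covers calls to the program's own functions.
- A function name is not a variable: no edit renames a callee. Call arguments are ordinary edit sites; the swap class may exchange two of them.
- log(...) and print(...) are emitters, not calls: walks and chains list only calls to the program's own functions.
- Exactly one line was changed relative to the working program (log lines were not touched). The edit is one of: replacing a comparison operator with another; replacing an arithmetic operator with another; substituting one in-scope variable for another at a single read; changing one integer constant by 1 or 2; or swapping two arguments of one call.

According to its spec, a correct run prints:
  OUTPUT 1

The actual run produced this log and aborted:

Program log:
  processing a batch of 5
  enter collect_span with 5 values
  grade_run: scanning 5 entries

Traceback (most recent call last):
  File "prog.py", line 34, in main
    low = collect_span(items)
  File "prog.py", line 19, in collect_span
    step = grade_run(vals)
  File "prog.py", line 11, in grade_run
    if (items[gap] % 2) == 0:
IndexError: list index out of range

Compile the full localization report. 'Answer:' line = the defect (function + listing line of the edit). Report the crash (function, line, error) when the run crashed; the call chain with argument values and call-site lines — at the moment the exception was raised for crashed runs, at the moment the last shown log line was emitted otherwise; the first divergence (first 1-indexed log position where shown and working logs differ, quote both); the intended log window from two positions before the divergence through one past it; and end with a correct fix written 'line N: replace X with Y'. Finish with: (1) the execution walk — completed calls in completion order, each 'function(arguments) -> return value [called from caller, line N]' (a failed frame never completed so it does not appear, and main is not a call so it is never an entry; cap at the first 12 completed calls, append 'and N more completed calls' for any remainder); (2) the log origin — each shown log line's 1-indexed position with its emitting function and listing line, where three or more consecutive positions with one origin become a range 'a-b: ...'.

Answer: the defect is in grade_run at line 10.
Core observation: The log ends early — 3 lines, where the working version next logs 'step 0: running value 0'.
Crash: grade_run, line 11, IndexError.
Call chain: main -> collect_span([3, 10, 8, 8, 7]) (called at line 34) -> grade_run([3, 10, 8, 8, 7]) (called at line 19).
First divergence: position 4 — after 3 matching lines the faulty run goes silent; intended next line 'step 0: running value 0'.
Intended log window:
  2: enter collect_span with 5 values
  3: grade_run: scanning 5 entries
  4: step 0: running value 0
  5: step 1: running value 1
Execution walk:
  (no call completed)
Origin of each log line:
  1: emitted by main (line 33)
  2: emitted by collect_span (line 18)
  3: emitted by grade_run (line 8)
A correct fix: line 10: replace `-2` with `0`.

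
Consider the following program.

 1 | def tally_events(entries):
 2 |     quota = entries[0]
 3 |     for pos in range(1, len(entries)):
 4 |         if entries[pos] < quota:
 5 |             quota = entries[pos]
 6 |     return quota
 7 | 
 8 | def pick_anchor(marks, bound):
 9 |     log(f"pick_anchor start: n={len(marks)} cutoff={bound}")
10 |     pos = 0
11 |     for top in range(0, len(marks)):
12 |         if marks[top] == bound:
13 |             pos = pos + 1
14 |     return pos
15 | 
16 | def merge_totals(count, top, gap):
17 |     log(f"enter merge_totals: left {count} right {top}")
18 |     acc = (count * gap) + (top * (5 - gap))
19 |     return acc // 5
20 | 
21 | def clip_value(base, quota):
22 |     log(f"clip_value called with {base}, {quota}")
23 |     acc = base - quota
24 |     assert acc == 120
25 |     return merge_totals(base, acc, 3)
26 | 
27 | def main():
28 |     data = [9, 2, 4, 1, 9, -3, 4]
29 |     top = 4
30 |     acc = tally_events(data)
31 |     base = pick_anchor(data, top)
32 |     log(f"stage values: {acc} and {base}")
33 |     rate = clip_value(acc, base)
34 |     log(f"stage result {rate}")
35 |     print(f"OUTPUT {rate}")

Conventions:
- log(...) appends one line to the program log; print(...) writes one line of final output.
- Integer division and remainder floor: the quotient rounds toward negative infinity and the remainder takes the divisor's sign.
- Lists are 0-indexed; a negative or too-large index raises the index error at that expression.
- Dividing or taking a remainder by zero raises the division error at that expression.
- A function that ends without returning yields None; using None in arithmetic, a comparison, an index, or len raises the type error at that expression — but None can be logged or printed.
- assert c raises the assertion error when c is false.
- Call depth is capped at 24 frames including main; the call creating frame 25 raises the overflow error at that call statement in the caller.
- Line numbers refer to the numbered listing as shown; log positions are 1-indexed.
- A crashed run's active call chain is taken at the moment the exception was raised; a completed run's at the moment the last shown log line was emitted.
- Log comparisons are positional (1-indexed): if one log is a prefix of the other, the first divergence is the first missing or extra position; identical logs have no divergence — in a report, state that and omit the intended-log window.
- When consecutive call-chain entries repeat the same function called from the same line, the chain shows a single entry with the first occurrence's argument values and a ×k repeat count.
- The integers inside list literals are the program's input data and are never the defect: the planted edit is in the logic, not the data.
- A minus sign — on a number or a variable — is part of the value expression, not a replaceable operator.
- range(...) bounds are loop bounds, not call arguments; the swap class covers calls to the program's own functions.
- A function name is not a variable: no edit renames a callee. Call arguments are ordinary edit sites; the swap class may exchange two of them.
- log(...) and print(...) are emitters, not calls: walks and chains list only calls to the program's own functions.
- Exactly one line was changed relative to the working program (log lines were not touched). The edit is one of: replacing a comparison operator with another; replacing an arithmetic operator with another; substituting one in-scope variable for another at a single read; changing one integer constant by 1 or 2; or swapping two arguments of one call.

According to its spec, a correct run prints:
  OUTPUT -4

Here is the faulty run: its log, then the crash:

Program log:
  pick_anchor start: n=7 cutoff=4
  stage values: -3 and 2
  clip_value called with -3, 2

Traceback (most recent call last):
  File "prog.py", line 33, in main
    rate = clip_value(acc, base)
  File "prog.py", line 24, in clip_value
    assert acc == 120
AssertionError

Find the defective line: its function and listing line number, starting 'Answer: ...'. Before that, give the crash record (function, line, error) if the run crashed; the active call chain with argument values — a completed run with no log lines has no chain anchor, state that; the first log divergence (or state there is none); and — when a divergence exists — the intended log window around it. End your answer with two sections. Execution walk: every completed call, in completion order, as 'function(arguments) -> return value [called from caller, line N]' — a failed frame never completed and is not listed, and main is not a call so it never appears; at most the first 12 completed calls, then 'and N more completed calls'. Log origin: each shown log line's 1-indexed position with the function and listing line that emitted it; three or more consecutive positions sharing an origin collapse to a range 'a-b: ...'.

Answer: the defect is in clip_value at line 24.
The tell: A complete run would log 'enter merge_totals: left -3 right -5' next, but this one stopped at 3 lines.
Crash: clip_value, line 24, AssertionError.
Call chain: main -> clip_value(-3, 2) (called at line 33).
First divergence: position 4 (shown log ended at 3 lines; the working version continues: 'enter merge_totals: left -3 right -5').
Intended log window:
  2: stage values: -3 and 2
  3: clip_value called with -3, 2
  4: enter merge_totals: left -3 right -5
  5: stage result -4
Execution walk:
  tally_events([9, 2, 4, 1, 9, -3, 4]) -> -3  [called from main, line 30]
  pick_anchor([9, 2, 4, 1, 9, -3, 4], 4) -> 2  [called from main, line 31]
Log line origins:
  1: logged in pick_anchor at line 9
  2: logged in main at line 32
  3: logged in clip_value at line 22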